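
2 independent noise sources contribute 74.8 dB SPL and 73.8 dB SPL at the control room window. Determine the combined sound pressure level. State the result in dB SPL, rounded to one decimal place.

Incoherent sources combine by intensity addition: L_total = 10·log₁₀(Σ 10^(L_i/10)).
Σ 10^(L/10) = 10^(74.8/10) + 10^(73.8/10) = 5.419e+07.
L_total = 10·log₁₀(5.419e+07) = 77.34 dB SPL.

77.3 dB SPL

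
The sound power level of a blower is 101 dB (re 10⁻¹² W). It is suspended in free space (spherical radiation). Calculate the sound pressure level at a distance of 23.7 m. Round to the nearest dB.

The power spreads over a sphere of area 4π·r², so L_p = L_w − 10·log₁₀(4π·r²).
4π·r² = 7058 m², 10·log₁₀ of that is 38.487 dB.
L_p = 101 − 38.487 = 62.51 dB.

63 dB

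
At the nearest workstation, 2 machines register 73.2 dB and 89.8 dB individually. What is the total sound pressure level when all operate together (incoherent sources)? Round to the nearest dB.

90 dB

Incoherent sources combine by intensity addition: L_total = 10·log₁₀(Σ 10^(L_i/10)).
Σ 10^(L/10) = 10^(73.2/10) + 10^(89.8/10) = 9.759e+08.
L_total = 10·log₁₀(9.759e+08) = 89.89 dB.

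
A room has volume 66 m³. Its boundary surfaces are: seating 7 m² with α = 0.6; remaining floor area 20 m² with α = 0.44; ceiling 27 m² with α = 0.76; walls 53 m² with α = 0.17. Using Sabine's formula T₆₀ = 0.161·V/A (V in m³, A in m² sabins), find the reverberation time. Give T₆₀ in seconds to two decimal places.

Total absorption A = 7·0.6 + 20·0.44 + 27·0.76 + 53·0.17 = 42.53 m² sabins.
T₆₀ = 0.161 × 66 / 42.53 = 0.250 s.

0.25 s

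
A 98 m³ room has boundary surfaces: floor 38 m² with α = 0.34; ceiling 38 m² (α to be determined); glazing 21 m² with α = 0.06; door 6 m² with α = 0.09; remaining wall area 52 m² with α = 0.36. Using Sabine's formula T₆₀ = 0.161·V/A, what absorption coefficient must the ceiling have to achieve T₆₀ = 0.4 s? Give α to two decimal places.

0.16

From T₆₀ = 0.161·V/A, the target T₆₀ = 0.4 s needs A = 0.161·98/0.4 = 39.45 m².
Absorption from the other surfaces = 38·0.34 + 21·0.06 + 6·0.09 + 52·0.36 = 33.44 m², so the ceiling must supply 6.01 m² over 38 m².
α = 6.01/38 = 0.158.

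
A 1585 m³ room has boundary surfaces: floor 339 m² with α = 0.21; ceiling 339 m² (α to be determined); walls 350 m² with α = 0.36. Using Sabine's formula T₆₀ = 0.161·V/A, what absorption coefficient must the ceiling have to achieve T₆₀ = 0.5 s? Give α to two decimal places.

0.92

Required total absorption A = 0.161·1585/0.5 = 510.37 m².
Absorption from the other surfaces = 339·0.21 + 350·0.36 = 197.19 m², so the ceiling must supply 313.18 m² over 339 m².
α = 313.18/339 = 0.924.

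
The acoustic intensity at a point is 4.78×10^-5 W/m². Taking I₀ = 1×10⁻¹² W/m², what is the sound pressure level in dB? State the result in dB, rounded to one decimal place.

76.8 dB

Dividing by I₀ shifts the exponent by 12: I/I₀ = 4.78×10^7.
L = 10·(0.6794 + 7) = 76.79 dB.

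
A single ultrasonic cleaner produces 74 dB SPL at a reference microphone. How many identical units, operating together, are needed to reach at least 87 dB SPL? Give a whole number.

20

Need L₁ + 10·log₁₀ N ≥ 87, i.e. log₁₀ N ≥ 1.30.
N ≥ 10^(13.0/10) = 19.953, so N = 20.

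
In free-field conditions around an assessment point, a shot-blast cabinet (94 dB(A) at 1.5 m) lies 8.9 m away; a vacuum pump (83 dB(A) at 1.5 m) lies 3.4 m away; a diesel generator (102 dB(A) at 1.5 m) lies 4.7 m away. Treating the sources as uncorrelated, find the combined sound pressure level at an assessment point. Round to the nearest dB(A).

Apply inverse-square spreading to bring every level to the receiver, then sum 10^(L/10).
shot-blast cabinet: 94 − 20·log₁₀(8.9/1.5) = 94 − 15.47 = 78.53 dB(A).
vacuum pump: 83 − 20·log₁₀(3.4/1.5) = 83 − 7.11 = 75.89 dB(A).
diesel generator: 102 − 20·log₁₀(4.7/1.5) = 102 − 9.92 = 92.08 dB(A).
Σ 10^(L/10) = 1.724e+09 → L_total = 10·log₁₀(1.724e+09) = 92.37 dB(A).

92 dB(A)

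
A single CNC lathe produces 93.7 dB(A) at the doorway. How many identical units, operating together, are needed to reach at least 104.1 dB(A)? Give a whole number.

11

Need L₁ + 10·log₁₀ N ≥ 104.1, i.e. log₁₀ N ≥ 1.04.
N ≥ 10^(10.4/10) = 10.965, so N = 11.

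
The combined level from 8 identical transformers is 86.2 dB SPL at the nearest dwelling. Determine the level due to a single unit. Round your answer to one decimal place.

77.2 dB SPL

For N identical incoherent sources L_total = L₁ + 10·log₁₀ N, so L₁ = 86.2 − 10·log₁₀(8) = 86.2 − 9.031.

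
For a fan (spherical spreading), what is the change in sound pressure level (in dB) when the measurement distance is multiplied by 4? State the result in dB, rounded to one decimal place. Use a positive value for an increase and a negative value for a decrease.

A point source loses 6 dB per doubling of distance; generally ΔL = −20·log₁₀(r₂/r₁).
ΔL = −20·log₁₀(4) = -12.04 dB.

-12.0 dB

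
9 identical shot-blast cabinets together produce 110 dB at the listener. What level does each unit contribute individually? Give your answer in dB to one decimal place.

100.5 dB

For N identical incoherent sources L_total = L₁ + 10·log₁₀ N, so L₁ = 110 − 10·log₁₀(9) = 110 − 9.542.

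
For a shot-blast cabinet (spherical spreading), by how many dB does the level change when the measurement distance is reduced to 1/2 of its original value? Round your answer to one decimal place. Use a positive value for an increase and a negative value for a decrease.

+6.0 dB

Point-source spreading: ΔL = −20·log₁₀(r₂/r₁).
ΔL = −20·log₁₀(0.5) = +6.02 dB.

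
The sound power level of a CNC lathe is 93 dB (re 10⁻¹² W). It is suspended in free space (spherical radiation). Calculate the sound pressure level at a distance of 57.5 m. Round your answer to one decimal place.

46.8 dB

Free-field spherical radiation: L_p = L_w − 10·log₁₀(4π·r²), r = 57.5 m.
4π·r² = 4.155e+04 m², 10·log₁₀ of that is 46.185 dB.
L_p = 93 − 46.185 = 46.81 dB.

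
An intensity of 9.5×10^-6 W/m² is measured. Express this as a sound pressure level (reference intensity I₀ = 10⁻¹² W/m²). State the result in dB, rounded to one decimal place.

69.8 dB

Dividing by I₀ shifts the exponent by 12: I/I₀ = 9.5×10^6.
L = 10·(0.9777 + 6) = 69.78 dB.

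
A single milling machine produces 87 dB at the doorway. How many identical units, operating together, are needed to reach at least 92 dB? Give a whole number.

N identical sources give L₁ + 10·log₁₀ N, so require 10·log₁₀ N ≥ 92 − 87 = 5.0 dB.
N ≥ 10^(5.0/10) = 3.162, so N = 4.

4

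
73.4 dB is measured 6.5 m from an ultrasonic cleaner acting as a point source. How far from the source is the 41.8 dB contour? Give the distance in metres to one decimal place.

247.1 m

Point-source spreading drops the level by 20·log₁₀(r₂/r₁); inverting, r₂/r₁ = 10^(ΔL/20).
r₂ = 6.5·10^((73.4−41.8)/20) = 6.5·10^(31.6/20) = 247.12 m.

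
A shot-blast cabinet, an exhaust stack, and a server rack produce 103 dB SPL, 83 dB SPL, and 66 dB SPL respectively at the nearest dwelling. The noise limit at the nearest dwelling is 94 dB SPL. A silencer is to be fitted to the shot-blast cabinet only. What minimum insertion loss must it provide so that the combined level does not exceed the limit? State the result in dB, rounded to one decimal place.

9.4 dB

Everything except the shot-blast cabinet sums to 10^(83/10) + 10^(66/10) = 2.035e+08 in linear terms, 83.09 dB SPL.
The limit corresponds to 10^(94/10) = 2.512e+09; subtracting the fixed part leaves 2.308e+09 for the shot-blast cabinet, i.e. 93.63 dB SPL.
So the shot-blast cabinet must be reduced from 103 to 93.63 dB SPL: IL = 9.37 dB.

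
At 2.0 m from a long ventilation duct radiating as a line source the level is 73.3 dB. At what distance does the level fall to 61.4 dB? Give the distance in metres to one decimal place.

Line-source spreading drops the level by 10·log₁₀(r₂/r₁); inverting, r₂/r₁ = 10^(ΔL/10).
r₂ = 2.0·10^((73.3−61.4)/10) = 2.0·10^(11.9/10) = 30.98 m.

31.0 m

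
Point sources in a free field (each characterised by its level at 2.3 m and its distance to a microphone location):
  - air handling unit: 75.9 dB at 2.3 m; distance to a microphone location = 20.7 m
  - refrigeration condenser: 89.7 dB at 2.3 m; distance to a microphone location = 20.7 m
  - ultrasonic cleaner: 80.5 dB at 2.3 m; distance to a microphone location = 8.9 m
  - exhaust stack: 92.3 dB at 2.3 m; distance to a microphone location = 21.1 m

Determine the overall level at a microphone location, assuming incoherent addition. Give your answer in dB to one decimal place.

Propagate each source to the receiver with L = L_ref − 20·log₁₀(r/r_ref), then add intensities.
air handling unit: 75.9 − 20·log₁₀(20.7/2.3) = 75.9 − 19.08 = 56.82 dB.
refrigeration condenser: 89.7 − 20·log₁₀(20.7/2.3) = 89.7 − 19.08 = 70.62 dB.
ultrasonic cleaner: 80.5 − 20·log₁₀(8.9/2.3) = 80.5 − 11.75 = 68.75 dB.
exhaust stack: 92.3 − 20·log₁₀(21.1/2.3) = 92.3 − 19.25 = 73.05 dB.
Σ 10^(L/10) = 3.967e+07 → L_total = 10·log₁₀(3.967e+07) = 75.99 dB.

76.0 dB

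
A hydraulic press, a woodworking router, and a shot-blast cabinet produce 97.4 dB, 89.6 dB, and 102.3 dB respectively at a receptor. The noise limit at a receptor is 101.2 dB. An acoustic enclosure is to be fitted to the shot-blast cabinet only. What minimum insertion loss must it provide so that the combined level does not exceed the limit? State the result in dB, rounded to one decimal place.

Everything except the shot-blast cabinet sums to 10^(97.4/10) + 10^(89.6/10) = 6.407e+09 in linear terms, 98.07 dB.
The limit corresponds to 10^(101.2/10) = 1.318e+10; subtracting the fixed part leaves 6.775e+09 for the shot-blast cabinet, i.e. 98.31 dB.
Required insertion loss = 102.3 − 98.31 = 3.99 dB.

4.0 dB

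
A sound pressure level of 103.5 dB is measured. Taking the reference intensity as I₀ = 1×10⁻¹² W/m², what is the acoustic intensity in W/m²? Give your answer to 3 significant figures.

0.0224 W/m²

I = I₀·10^(L/10) = 10⁻¹² × 10^(103.5/10) = 10^(-1.650).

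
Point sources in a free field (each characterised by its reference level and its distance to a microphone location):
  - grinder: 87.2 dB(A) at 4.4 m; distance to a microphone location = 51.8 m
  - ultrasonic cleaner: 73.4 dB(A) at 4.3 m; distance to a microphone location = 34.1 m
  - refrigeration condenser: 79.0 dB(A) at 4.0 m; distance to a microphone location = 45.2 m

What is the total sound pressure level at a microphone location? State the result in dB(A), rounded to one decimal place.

First find each source's level at the receiver (point-source: −20·log₁₀(r/r_ref)), then combine on an intensity basis.
grinder: 87.2 − 20·log₁₀(51.8/4.4) = 87.2 − 21.42 = 65.78 dB(A).
ultrasonic cleaner: 73.4 − 20·log₁₀(34.1/4.3) = 73.4 − 17.99 = 55.41 dB(A).
refrigeration condenser: 79.0 − 20·log₁₀(45.2/4.0) = 79.0 − 21.06 = 57.94 dB(A).
Σ 10^(L/10) = 4.757e+06 → L_total = 10·log₁₀(4.757e+06) = 66.77 dB(A).

66.8 dB(A)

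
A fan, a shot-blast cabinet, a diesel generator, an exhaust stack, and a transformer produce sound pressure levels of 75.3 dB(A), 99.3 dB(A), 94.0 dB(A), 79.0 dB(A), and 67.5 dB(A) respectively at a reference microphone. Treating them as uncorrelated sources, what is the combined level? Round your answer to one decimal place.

For uncorrelated sources the intensities add, so convert each level to linear form, sum, and take 10·log₁₀ of the total.
Σ 10^(L/10) = 10^(75.3/10) + 10^(99.3/10) + 10^(94.0/10) + 10^(79.0/10) + 10^(67.5/10) = 1.114e+10.
L_total = 10·log₁₀(1.114e+10) = 100.47 dB(A).

100.5 dB(A)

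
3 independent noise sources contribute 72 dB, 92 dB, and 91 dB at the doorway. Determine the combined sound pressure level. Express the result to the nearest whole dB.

95 dB

Incoherent sources combine by intensity addition: L_total = 10·log₁₀(Σ 10^(L_i/10)).
Σ 10^(L/10) = 10^(72/10) + 10^(92/10) + 10^(91/10) = 2.860e+09.
L_total = 10·log₁₀(2.860e+09) = 94.56 dB.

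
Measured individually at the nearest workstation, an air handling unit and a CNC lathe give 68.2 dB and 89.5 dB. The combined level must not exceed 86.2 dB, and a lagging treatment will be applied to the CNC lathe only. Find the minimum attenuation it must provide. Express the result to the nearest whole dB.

3 dB

The untreated sources together contribute 10^(68.2/10) = 6.607e+06, i.e. 68.20 dB.
The limit corresponds to 10^(86.2/10) = 4.169e+08; subtracting the fixed part leaves 4.103e+08 for the CNC lathe, i.e. 86.13 dB.
Required insertion loss = 89.5 − 86.13 = 3.37 dB.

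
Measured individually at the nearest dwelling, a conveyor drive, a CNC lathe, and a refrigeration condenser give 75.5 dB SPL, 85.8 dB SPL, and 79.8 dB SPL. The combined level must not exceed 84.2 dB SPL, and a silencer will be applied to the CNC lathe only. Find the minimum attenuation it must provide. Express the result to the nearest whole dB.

The untreated sources together contribute 10^(75.5/10) + 10^(79.8/10) = 1.310e+08, i.e. 81.17 dB SPL.
The limit corresponds to 10^(84.2/10) = 2.630e+08; subtracting the fixed part leaves 1.320e+08 for the CNC lathe, i.e. 81.21 dB SPL.
So the CNC lathe must be reduced from 85.8 to 81.21 dB SPL: IL = 4.59 dB.

5 dB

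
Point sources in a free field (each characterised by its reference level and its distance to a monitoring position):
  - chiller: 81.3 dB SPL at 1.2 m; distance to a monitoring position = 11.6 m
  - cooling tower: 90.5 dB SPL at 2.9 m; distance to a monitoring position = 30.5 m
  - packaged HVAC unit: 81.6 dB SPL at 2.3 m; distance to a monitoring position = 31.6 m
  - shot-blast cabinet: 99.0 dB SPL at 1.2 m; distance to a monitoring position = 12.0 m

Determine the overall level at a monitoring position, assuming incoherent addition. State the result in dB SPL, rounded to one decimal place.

Propagate each source to the receiver with L = L_ref − 20·log₁₀(r/r_ref), then add intensities.
chiller: 81.3 − 20·log₁₀(11.6/1.2) = 81.3 − 19.71 = 61.59 dB SPL.
cooling tower: 90.5 − 20·log₁₀(30.5/2.9) = 90.5 − 20.44 = 70.06 dB SPL.
packaged HVAC unit: 81.6 − 20·log₁₀(31.6/2.3) = 81.6 − 22.76 = 58.84 dB SPL.
shot-blast cabinet: 99.0 − 20·log₁₀(12.0/1.2) = 99.0 − 20.00 = 79.00 dB SPL.
Σ 10^(L/10) = 9.179e+07 → L_total = 10·log₁₀(9.179e+07) = 79.63 dB SPL.

79.6 dB SPL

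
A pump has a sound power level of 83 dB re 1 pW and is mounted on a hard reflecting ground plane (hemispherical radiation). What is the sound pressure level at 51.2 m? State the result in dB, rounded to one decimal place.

40.8 dB

Free-field hemispherical radiation: L_p = L_w − 10·log₁₀(2π·r²), r = 51.2 m.
2π·r² = 1.647e+04 m², 10·log₁₀ of that is 42.167 dB.
L_p = 83 − 42.167 = 40.83 dB.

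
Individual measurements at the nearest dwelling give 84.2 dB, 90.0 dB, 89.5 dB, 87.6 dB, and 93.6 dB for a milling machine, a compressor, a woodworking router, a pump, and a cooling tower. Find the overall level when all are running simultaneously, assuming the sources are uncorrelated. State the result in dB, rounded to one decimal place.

97.0 dB

For uncorrelated sources the intensities add, so convert each level to linear form, sum, and take 10·log₁₀ of the total.
Σ 10^(L/10) = 10^(84.2/10) + 10^(90.0/10) + 10^(89.5/10) + 10^(87.6/10) + 10^(93.6/10) = 5.021e+09.
L_total = 10·log₁₀(5.021e+09) = 97.01 dB.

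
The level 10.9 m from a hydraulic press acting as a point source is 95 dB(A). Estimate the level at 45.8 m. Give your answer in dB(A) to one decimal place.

Point-source attenuation: ΔL = 20·log₁₀(r₂/r₁) = 20·log₁₀(45.8/10.9) = 12.469 dB.
L₂ = 95 − 20·log₁₀(45.8/10.9) = 95 − 12.469 = 82.53 dB(A).

82.5 dB(A)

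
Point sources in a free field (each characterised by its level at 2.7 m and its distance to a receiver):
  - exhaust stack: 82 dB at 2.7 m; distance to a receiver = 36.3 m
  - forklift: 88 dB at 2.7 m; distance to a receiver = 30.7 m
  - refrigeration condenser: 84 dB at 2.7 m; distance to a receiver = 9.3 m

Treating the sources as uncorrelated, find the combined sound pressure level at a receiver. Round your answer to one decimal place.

74.3 dB

Propagate each source to the receiver with L = L_ref − 20·log₁₀(r/r_ref), then add intensities.
exhaust stack: 82 − 20·log₁₀(36.3/2.7) = 82 − 22.57 = 59.43 dB.
forklift: 88 − 20·log₁₀(30.7/2.7) = 88 − 21.12 = 66.88 dB.
refrigeration condenser: 84 − 20·log₁₀(9.3/2.7) = 84 − 10.74 = 73.26 dB.
Σ 10^(L/10) = 2.693e+07 → L_total = 10·log₁₀(2.693e+07) = 74.30 dB.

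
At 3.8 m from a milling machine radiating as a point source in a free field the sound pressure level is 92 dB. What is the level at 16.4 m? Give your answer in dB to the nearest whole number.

Point-source attenuation: ΔL = 20·log₁₀(r₂/r₁) = 20·log₁₀(16.4/3.8) = 12.701 dB.
L₂ = 92 − 20·log₁₀(16.4/3.8) = 92 − 12.701 = 79.30 dB.

79 dB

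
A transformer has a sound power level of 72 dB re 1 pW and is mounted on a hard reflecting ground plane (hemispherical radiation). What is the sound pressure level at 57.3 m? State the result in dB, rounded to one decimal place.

28.9 dB

Free-field hemispherical radiation: L_p = L_w − 10·log₁₀(2π·r²), r = 57.3 m.
2π·r² = 2.063e+04 m², 10·log₁₀ of that is 43.145 dB.
L_p = 72 − 43.145 = 28.86 dB.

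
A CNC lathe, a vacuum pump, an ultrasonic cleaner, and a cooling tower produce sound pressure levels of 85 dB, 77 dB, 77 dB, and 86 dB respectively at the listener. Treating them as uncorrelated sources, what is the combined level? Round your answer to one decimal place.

Incoherent sources combine by intensity addition: L_total = 10·log₁₀(Σ 10^(L_i/10)).
Σ 10^(L/10) = 10^(85/10) + 10^(77/10) + 10^(77/10) + 10^(86/10) = 8.146e+08.
L_total = 10·log₁₀(8.146e+08) = 89.11 dB.

89.1 dB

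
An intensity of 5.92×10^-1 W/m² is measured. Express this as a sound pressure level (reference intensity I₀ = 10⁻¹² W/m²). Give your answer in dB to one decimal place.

Dividing by I₀ shifts the exponent by 12: I/I₀ = 5.92×10^11.
L = 10·(0.7723 + 11) = 117.72 dB.

117.7 dB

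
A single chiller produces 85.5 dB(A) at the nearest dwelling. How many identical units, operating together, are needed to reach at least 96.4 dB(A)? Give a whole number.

13

N identical sources give L₁ + 10·log₁₀ N, so require 10·log₁₀ N ≥ 96.4 − 85.5 = 10.9 dB.
N ≥ 10^(10.9/10) = 12.303, so N = 13.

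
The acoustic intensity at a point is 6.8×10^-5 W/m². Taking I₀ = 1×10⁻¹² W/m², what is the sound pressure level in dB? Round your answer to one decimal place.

Dividing by I₀ shifts the exponent by 12: I/I₀ = 6.8×10^7.
L = 10·(0.8325 + 7) = 78.33 dB.

78.3 dB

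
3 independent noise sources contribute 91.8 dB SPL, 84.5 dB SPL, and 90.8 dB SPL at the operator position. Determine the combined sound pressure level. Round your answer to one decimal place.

94.8 dB SPL

Incoherent sources combine by intensity addition: L_total = 10·log₁₀(Σ 10^(L_i/10)).
Σ 10^(L/10) = 10^(91.8/10) + 10^(84.5/10) + 10^(90.8/10) = 2.998e+09.
L_total = 10·log₁₀(2.998e+09) = 94.77 dB SPL.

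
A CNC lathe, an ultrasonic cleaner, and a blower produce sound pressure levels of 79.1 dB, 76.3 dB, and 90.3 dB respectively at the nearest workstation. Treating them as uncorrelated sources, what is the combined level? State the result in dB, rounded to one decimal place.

Incoherent sources combine by intensity addition: L_total = 10·log₁₀(Σ 10^(L_i/10)).
Σ 10^(L/10) = 10^(79.1/10) + 10^(76.3/10) + 10^(90.3/10) = 1.195e+09.
L_total = 10·log₁₀(1.195e+09) = 90.78 dB.

90.8 dB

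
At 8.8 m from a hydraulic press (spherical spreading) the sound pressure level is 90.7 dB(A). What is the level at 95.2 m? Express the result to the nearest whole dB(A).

For a point source, L₂ = L₁ − 20·log₁₀(r₂/r₁).
L₂ = 90.7 − 20·log₁₀(95.2/8.8) = 90.7 − 20.683 = 70.02 dB(A).

70 dB(A)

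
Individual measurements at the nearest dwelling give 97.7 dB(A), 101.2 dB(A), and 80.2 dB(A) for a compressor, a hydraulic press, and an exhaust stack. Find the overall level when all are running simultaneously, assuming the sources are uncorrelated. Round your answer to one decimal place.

For uncorrelated sources the intensities add, so convert each level to linear form, sum, and take 10·log₁₀ of the total.
Σ 10^(L/10) = 10^(97.7/10) + 10^(101.2/10) + 10^(80.2/10) = 1.918e+10.
L_total = 10·log₁₀(1.918e+10) = 102.83 dB(A).

102.8 dB(A)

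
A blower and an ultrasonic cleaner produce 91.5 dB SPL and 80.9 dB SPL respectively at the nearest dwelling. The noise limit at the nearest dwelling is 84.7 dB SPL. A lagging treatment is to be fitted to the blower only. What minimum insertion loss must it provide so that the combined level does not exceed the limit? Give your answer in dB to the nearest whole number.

9 dB

The untreated sources together contribute 10^(80.9/10) = 1.230e+08, i.e. 80.90 dB SPL.
The limit corresponds to 10^(84.7/10) = 2.951e+08; subtracting the fixed part leaves 1.721e+08 for the blower, i.e. 82.36 dB SPL.
So the blower must be reduced from 91.5 to 82.36 dB SPL: IL = 9.14 dB.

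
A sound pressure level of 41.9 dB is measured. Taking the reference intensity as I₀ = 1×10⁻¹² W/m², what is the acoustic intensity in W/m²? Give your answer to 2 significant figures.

I/I₀ = 10^(41.9/10) = 1.549e+04, so I = 1.549e+04 × 10⁻¹² W/m².

1.5e-08 W/m²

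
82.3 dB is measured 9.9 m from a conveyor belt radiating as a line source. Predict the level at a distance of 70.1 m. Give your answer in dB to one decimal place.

Line-source attenuation: ΔL = 10·log₁₀(r₂/r₁) = 10·log₁₀(70.1/9.9) = 8.501 dB.
L₂ = 82.3 − 10·log₁₀(70.1/9.9) = 82.3 − 8.501 = 73.80 dB.

73.8 dB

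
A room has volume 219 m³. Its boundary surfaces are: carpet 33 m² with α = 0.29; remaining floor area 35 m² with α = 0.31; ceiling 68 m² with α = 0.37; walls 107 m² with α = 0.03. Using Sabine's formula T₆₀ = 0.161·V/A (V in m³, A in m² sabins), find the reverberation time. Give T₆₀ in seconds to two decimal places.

Total absorption A = 33·0.29 + 35·0.31 + 68·0.37 + 107·0.03 = 48.79 m² sabins.
T₆₀ = 0.161·V/A = 0.161·219/48.79 = 0.723 s.

0.72 s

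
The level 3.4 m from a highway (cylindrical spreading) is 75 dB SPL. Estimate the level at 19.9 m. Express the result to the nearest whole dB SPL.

67 dB SPL

Line-source attenuation: ΔL = 10·log₁₀(r₂/r₁) = 10·log₁₀(19.9/3.4) = 7.674 dB.
L₂ = 75 − 10·log₁₀(19.9/3.4) = 75 − 7.674 = 67.33 dB SPL.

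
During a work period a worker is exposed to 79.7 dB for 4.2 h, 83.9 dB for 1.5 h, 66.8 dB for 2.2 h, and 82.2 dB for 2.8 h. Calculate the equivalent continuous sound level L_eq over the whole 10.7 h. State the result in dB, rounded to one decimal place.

The energy average is taken in the linear domain: L_eq = 10·log₁₀[(Σ tᵢ·10^(Lᵢ/10))/T], T = 10.7 h.
Σ tᵢ·10^(Lᵢ/10) = 4.2·10^(79.7/10) + 1.5·10^(83.9/10) + 2.2·10^(66.8/10) + 2.8·10^(82.2/10) = 1.235e+09.
L_eq = 10·log₁₀(1.235e+09/10.7) = 80.62 dB.

80.6 dB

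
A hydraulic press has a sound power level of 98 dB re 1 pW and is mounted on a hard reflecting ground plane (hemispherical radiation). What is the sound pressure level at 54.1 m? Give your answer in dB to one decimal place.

L_p = L_w − 10·log₁₀(2π·r²) with r = 54.1 m.
2π·r² = 1.839e+04 m², 10·log₁₀ of that is 42.646 dB.
L_p = 98 − 42.646 = 55.35 dB.

55.4 dB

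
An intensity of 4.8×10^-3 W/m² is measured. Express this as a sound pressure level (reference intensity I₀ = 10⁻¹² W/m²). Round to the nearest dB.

97 dB

I/I₀ = 4.8×10^-3/10⁻¹² = 4.8×10^9, and L = 10·log₁₀(I/I₀).
L = 10·(0.6812 + 9) = 96.81 dB.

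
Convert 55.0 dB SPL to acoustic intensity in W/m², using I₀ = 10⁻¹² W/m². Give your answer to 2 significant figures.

3.2e-07 W/m²

I/I₀ = 10^(55.0/10) = 3.162e+05, so I = 3.162e+05 × 10⁻¹² W/m².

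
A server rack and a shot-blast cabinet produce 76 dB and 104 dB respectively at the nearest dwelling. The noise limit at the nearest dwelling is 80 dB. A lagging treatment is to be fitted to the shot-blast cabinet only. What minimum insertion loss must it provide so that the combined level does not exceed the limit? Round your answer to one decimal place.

26.2 dB

Fixed contribution from the other source: Σ 10^(L/10) = 10^(76/10) = 3.981e+07 (76.00 dB).
To meet 80 dB overall, the treated shot-blast cabinet may contribute at most 10^(80/10) − 3.981e+07 = 6.019e+07, i.e. 77.80 dB.
Required insertion loss = 104 − 77.80 = 26.20 dB.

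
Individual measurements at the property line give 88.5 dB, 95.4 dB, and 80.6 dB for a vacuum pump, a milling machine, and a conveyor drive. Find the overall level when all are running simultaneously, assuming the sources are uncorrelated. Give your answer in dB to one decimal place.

For uncorrelated sources the intensities add, so convert each level to linear form, sum, and take 10·log₁₀ of the total.
Σ 10^(L/10) = 10^(88.5/10) + 10^(95.4/10) + 10^(80.6/10) = 4.290e+09.
L_total = 10·log₁₀(4.290e+09) = 96.32 dB.

96.3 dB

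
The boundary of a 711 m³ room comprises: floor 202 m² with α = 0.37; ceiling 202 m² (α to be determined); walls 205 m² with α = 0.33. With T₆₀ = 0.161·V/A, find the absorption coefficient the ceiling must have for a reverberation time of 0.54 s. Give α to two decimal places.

Required total absorption A = 0.161·711/0.54 = 211.98 m².
Absorption from the other surfaces = 202·0.37 + 205·0.33 = 142.39 m², so the ceiling must supply 69.59 m² over 202 m².
α = 69.59/202 = 0.345.

0.34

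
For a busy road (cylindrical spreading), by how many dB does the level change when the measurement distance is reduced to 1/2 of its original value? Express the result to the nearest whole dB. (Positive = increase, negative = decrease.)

+3 dB

With cylindrical spreading the level changes by −10·log₁₀(r₂/r₁).
ΔL = −10·log₁₀(0.5) = +3.01 dB.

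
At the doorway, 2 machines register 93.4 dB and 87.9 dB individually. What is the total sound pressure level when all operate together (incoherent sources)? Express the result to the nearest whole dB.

94 dB

For uncorrelated sources the intensities add, so convert each level to linear form, sum, and take 10·log₁₀ of the total.
Σ 10^(L/10) = 10^(93.4/10) + 10^(87.9/10) = 2.804e+09.
L_total = 10·log₁₀(2.804e+09) = 94.48 dB.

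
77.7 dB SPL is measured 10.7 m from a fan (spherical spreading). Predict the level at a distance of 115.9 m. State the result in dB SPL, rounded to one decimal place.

Point-source attenuation: ΔL = 20·log₁₀(r₂/r₁) = 20·log₁₀(115.9/10.7) = 20.694 dB.
L₂ = 77.7 − 20·log₁₀(115.9/10.7) = 77.7 − 20.694 = 57.01 dB SPL.

57.0 dB SPL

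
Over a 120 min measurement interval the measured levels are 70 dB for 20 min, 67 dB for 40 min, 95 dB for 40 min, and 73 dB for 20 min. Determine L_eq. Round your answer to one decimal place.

Weight each interval's intensity by its duration and average over T = 120 min:
Σ tᵢ·10^(Lᵢ/10) = 20·10^(70/10) + 40·10^(67/10) + 40·10^(95/10) + 20·10^(73/10) = 1.273e+11.
L_eq = 10·log₁₀(1.273e+11/120) = 90.26 dB.

90.3 dB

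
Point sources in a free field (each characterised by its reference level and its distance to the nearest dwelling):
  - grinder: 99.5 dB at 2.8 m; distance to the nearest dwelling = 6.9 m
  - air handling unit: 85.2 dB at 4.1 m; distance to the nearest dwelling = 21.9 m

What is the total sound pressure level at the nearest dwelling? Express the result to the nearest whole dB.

92 dB

Apply inverse-square spreading to bring every level to the receiver, then sum 10^(L/10).
grinder: 99.5 − 20·log₁₀(6.9/2.8) = 99.5 − 7.83 = 91.67 dB.
air handling unit: 85.2 − 20·log₁₀(21.9/4.1) = 85.2 − 14.55 = 70.65 dB.
Σ 10^(L/10) = 1.479e+09 → L_total = 10·log₁₀(1.479e+09) = 91.70 dB.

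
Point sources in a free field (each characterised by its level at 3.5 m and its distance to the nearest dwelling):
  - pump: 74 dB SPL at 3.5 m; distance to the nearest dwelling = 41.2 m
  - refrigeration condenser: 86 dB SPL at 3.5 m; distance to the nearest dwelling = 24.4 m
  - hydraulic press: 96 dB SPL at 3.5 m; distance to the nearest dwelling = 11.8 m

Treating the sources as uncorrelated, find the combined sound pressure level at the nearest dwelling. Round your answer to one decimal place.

85.5 dB SPL

Apply inverse-square spreading to bring every level to the receiver, then sum 10^(L/10).
pump: 74 − 20·log₁₀(41.2/3.5) = 74 − 21.42 = 52.58 dB SPL.
refrigeration condenser: 86 − 20·log₁₀(24.4/3.5) = 86 − 16.87 = 69.13 dB SPL.
hydraulic press: 96 − 20·log₁₀(11.8/3.5) = 96 − 10.56 = 85.44 dB SPL.
Σ 10^(L/10) = 3.586e+08 → L_total = 10·log₁₀(3.586e+08) = 85.55 dB SPL.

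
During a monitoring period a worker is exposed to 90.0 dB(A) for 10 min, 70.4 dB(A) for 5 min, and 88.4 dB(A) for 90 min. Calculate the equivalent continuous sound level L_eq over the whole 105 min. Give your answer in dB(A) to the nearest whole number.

L_eq = 10·log₁₀[(1/T)·Σ tᵢ·10^(Lᵢ/10)] with T = 105 min.
Σ tᵢ·10^(Lᵢ/10) = 10·10^(90.0/10) + 5·10^(70.4/10) + 90·10^(88.4/10) = 7.232e+10.
L_eq = 10·log₁₀(7.232e+10/105) = 88.38 dB(A).

88 dB(A)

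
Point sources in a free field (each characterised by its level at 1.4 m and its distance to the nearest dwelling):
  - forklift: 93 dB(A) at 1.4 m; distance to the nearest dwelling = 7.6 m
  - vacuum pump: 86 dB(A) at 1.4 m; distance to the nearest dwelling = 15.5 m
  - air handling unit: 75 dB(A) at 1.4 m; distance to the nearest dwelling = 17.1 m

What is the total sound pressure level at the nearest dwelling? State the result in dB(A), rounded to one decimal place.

Propagate each source to the receiver with L = L_ref − 20·log₁₀(r/r_ref), then add intensities.
forklift: 93 − 20·log₁₀(7.6/1.4) = 93 − 14.69 = 78.31 dB(A).
vacuum pump: 86 − 20·log₁₀(15.5/1.4) = 86 − 20.88 = 65.12 dB(A).
air handling unit: 75 − 20·log₁₀(17.1/1.4) = 75 − 21.74 = 53.26 dB(A).
Σ 10^(L/10) = 7.117e+07 → L_total = 10·log₁₀(7.117e+07) = 78.52 dB(A).

78.5 dB(A)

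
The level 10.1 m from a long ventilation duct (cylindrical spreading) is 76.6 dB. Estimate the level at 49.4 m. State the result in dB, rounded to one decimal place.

69.7 dB

For a line source, L₂ = L₁ − 10·log₁₀(r₂/r₁).
L₂ = 76.6 − 10·log₁₀(49.4/10.1) = 76.6 − 6.894 = 69.71 dB.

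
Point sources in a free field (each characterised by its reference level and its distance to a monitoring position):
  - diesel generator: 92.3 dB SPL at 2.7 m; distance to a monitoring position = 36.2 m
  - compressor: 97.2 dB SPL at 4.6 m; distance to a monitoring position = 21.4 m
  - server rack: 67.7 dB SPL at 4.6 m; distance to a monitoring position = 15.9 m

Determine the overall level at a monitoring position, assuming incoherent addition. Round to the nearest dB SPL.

First find each source's level at the receiver (point-source: −20·log₁₀(r/r_ref)), then combine on an intensity basis.
diesel generator: 92.3 − 20·log₁₀(36.2/2.7) = 92.3 − 22.55 = 69.75 dB SPL.
compressor: 97.2 − 20·log₁₀(21.4/4.6) = 97.2 − 13.35 = 83.85 dB SPL.
server rack: 67.7 − 20·log₁₀(15.9/4.6) = 67.7 − 10.77 = 56.93 dB SPL.
Σ 10^(L/10) = 2.524e+08 → L_total = 10·log₁₀(2.524e+08) = 84.02 dB SPL.

84 dB SPL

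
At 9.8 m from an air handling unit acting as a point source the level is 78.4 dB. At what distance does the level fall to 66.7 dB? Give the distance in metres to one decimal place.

37.7 m

For a point source L₁ − L₂ = 20·log₁₀(r₂/r₁), so r₂ = r₁·10^((L₁−L₂)/20).
r₂ = 9.8·10^((78.4−66.7)/20) = 9.8·10^(11.7/20) = 37.69 m.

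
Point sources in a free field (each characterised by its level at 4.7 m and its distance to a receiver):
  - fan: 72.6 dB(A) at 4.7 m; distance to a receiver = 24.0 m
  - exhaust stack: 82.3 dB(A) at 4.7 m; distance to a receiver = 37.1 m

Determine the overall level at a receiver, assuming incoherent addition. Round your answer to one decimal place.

65.3 dB(A)

First find each source's level at the receiver (point-source: −20·log₁₀(r/r_ref)), then combine on an intensity basis.
fan: 72.6 − 20·log₁₀(24.0/4.7) = 72.6 − 14.16 = 58.44 dB(A).
exhaust stack: 82.3 − 20·log₁₀(37.1/4.7) = 82.3 − 17.95 = 64.35 dB(A).
Σ 10^(L/10) = 3.423e+06 → L_total = 10·log₁₀(3.423e+06) = 65.34 dB(A).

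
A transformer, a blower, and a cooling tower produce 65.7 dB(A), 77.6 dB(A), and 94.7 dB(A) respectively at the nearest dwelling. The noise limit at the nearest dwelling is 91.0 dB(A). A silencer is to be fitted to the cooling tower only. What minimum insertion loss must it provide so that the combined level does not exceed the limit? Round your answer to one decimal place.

The untreated sources together contribute 10^(65.7/10) + 10^(77.6/10) = 6.126e+07, i.e. 77.87 dB(A).
The limit corresponds to 10^(91.0/10) = 1.259e+09; subtracting the fixed part leaves 1.198e+09 for the cooling tower, i.e. 90.78 dB(A).
Required insertion loss = 94.7 − 90.78 = 3.92 dB.

3.9 dB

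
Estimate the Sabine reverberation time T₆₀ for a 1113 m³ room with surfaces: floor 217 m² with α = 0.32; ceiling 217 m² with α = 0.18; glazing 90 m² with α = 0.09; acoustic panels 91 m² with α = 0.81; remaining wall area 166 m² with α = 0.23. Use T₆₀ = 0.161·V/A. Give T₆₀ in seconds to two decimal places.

0.78 s

Summing Sᵢαᵢ: 217·0.32 + 217·0.18 + 90·0.09 + 91·0.81 + 166·0.23 = 228.49 m².
T₆₀ = 0.161·V/A = 0.161·1113/228.49 = 0.784 s.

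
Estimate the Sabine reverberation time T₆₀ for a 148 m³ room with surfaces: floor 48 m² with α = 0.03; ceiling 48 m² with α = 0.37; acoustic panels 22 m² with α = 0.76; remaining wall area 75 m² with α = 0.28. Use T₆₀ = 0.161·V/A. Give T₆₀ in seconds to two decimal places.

0.42 s

Summing Sᵢαᵢ: 48·0.03 + 48·0.37 + 22·0.76 + 75·0.28 = 56.92 m².
T₆₀ = 0.161·V/A = 0.161·148/56.92 = 0.419 s.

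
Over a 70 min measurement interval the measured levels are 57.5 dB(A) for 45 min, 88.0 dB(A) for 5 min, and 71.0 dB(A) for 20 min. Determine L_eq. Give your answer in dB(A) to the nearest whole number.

77 dB(A)

The energy average is taken in the linear domain: L_eq = 10·log₁₀[(Σ tᵢ·10^(Lᵢ/10))/T], T = 70 min.
Σ tᵢ·10^(Lᵢ/10) = 45·10^(57.5/10) + 5·10^(88.0/10) + 20·10^(71.0/10) = 3.432e+09.
L_eq = 10·log₁₀(3.432e+09/70) = 76.90 dB(A).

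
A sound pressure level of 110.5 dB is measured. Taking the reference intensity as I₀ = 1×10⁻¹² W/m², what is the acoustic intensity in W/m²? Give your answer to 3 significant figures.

0.112 W/m²

I = I₀·10^(L/10) = 10⁻¹² × 10^(110.5/10) = 10^(-0.950).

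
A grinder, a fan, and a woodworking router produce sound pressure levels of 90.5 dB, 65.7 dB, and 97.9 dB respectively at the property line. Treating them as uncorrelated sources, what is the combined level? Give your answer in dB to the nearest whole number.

99 dB

For uncorrelated sources the intensities add, so convert each level to linear form, sum, and take 10·log₁₀ of the total.
Σ 10^(L/10) = 10^(90.5/10) + 10^(65.7/10) + 10^(97.9/10) = 7.292e+09.
L_total = 10·log₁₀(7.292e+09) = 98.63 dB.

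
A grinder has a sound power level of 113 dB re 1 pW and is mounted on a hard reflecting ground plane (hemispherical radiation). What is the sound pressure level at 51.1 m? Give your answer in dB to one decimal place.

L_p = L_w − 10·log₁₀(2π·r²) with r = 51.1 m.
2π·r² = 1.641e+04 m², 10·log₁₀ of that is 42.150 dB.
L_p = 113 − 42.150 = 70.85 dB.

70.8 dB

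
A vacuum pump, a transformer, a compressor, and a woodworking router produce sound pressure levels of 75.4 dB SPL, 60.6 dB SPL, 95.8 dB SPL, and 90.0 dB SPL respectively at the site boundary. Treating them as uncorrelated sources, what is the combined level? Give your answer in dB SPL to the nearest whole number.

97 dB SPL

For uncorrelated sources the intensities add, so convert each level to linear form, sum, and take 10·log₁₀ of the total.
Σ 10^(L/10) = 10^(75.4/10) + 10^(60.6/10) + 10^(95.8/10) + 10^(90.0/10) = 4.838e+09.
L_total = 10·log₁₀(4.838e+09) = 96.85 dB SPL.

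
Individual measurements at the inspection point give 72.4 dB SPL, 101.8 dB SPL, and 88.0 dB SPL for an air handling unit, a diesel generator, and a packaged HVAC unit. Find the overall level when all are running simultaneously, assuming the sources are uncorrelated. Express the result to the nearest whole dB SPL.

For uncorrelated sources the intensities add, so convert each level to linear form, sum, and take 10·log₁₀ of the total.
Σ 10^(L/10) = 10^(72.4/10) + 10^(101.8/10) + 10^(88.0/10) = 1.578e+10.
L_total = 10·log₁₀(1.578e+10) = 101.98 dB SPL.

102 dB SPL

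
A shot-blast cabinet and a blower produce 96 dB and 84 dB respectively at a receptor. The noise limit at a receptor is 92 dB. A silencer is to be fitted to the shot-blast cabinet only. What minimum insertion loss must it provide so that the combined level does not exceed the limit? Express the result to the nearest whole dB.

The untreated sources together contribute 10^(84/10) = 2.512e+08, i.e. 84.00 dB.
The limit corresponds to 10^(92/10) = 1.585e+09; subtracting the fixed part leaves 1.334e+09 for the shot-blast cabinet, i.e. 91.25 dB.
So the shot-blast cabinet must be reduced from 96 to 91.25 dB: IL = 4.75 dB.

5 dB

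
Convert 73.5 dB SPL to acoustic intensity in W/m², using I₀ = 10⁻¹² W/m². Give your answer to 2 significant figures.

I/I₀ = 10^(73.5/10) = 2.239e+07, so I = 2.239e+07 × 10⁻¹² W/m².

2.2e-05 W/m²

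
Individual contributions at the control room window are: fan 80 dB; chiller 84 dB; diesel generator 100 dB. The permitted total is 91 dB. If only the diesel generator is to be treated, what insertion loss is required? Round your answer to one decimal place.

Everything except the diesel generator sums to 10^(80/10) + 10^(84/10) = 3.512e+08 in linear terms, 85.46 dB.
The limit corresponds to 10^(91/10) = 1.259e+09; subtracting the fixed part leaves 9.077e+08 for the diesel generator, i.e. 89.58 dB.
Required insertion loss = 100 − 89.58 = 10.42 dB.

10.4 dB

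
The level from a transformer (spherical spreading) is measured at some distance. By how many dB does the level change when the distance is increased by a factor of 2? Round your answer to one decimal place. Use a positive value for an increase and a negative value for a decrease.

-6.0 dB

With spherical spreading the level changes by −20·log₁₀(r₂/r₁).
ΔL = −20·log₁₀(2) = -6.02 dB.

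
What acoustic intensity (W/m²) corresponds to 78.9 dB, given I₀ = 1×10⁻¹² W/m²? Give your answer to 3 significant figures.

I/I₀ = 10^(78.9/10) = 7.762e+07, so I = 7.762e+07 × 10⁻¹² W/m².

7.76e-05 W/m²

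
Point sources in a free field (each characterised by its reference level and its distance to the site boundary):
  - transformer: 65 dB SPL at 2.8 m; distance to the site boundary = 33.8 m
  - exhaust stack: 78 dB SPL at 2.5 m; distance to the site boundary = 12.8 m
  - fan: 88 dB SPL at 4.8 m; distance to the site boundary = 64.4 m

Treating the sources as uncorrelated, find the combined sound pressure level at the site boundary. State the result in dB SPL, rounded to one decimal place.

Propagate each source to the receiver with L = L_ref − 20·log₁₀(r/r_ref), then add intensities.
transformer: 65 − 20·log₁₀(33.8/2.8) = 65 − 21.64 = 43.36 dB SPL.
exhaust stack: 78 − 20·log₁₀(12.8/2.5) = 78 − 14.19 = 63.81 dB SPL.
fan: 88 − 20·log₁₀(64.4/4.8) = 88 − 22.55 = 65.45 dB SPL.
Σ 10^(L/10) = 5.934e+06 → L_total = 10·log₁₀(5.934e+06) = 67.73 dB SPL.

67.7 dB SPL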